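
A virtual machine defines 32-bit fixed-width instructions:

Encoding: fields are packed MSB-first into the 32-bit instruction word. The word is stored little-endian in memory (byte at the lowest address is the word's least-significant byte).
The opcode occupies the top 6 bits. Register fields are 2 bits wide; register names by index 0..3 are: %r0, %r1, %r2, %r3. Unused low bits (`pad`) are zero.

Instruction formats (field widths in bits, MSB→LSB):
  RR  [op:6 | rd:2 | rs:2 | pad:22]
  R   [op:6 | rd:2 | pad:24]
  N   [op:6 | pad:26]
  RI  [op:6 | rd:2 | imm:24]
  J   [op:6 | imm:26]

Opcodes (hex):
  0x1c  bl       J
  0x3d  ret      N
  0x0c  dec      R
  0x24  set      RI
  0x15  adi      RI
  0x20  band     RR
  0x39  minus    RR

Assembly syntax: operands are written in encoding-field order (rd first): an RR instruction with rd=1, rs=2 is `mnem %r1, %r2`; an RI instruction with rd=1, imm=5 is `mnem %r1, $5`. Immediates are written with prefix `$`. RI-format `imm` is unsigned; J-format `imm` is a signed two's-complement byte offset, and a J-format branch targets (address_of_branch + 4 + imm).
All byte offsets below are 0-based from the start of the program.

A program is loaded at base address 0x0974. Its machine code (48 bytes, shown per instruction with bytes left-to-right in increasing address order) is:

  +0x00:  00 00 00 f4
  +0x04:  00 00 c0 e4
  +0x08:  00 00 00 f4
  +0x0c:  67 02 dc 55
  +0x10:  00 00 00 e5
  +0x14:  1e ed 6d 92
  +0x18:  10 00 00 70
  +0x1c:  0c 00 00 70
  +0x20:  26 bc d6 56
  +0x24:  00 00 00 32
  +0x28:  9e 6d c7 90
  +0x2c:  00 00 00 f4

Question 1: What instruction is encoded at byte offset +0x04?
off 0x04: read 00 00 c0 e4 as little → 0xe4c00000
  opcode bits[31:26]=0x39: minus/RR
  [25:24] rd=0 = %r0
  [23:22] rs=3 = %r3

minus %r0, %r3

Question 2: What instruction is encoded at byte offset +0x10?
minus %r1, %r0

+0x10: 00 00 00 e5 ⇒ word 0xe5000000 (little)
  opcode bits[31:26]=0x39: minus/RR
  [25:24] rd=1 = %r1
  [23:22] rs=0 = %r0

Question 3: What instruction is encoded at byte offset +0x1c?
bl $12

+0x1c: 0c 00 00 70 ⇒ word 0x7000000c (little)
  opcode bits[31:26]=0x1c: bl/J
  imm: (w>>0)&0x3ffffff=0xc → $12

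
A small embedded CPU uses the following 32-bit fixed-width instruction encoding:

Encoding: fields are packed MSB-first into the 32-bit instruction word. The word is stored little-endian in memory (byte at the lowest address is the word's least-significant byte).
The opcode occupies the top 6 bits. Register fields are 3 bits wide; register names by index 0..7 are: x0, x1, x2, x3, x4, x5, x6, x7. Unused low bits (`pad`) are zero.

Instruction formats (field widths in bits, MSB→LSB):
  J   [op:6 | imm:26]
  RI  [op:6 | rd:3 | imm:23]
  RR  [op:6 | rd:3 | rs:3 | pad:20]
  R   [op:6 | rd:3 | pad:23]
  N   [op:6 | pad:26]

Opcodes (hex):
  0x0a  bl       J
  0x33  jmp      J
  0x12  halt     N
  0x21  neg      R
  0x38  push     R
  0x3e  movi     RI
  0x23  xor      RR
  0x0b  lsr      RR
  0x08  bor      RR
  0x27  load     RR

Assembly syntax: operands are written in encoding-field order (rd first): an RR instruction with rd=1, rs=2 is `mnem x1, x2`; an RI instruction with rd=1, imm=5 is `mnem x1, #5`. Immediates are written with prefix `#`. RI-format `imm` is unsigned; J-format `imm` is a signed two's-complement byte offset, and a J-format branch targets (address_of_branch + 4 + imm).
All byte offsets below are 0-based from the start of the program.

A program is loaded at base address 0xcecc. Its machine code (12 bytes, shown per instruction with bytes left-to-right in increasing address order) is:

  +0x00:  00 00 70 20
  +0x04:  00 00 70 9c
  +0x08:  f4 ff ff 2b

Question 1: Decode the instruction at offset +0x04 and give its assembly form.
load x0, x7

+0x04: 00 00 70 9c ⇒ word 0x9c700000 (little)
  op=0x9c700000>>26=0x27 ⇒ load (RR)
  rd: (w>>23)&0x7=0x0 → x0
  rs: (w>>20)&0x7=0x7 → x7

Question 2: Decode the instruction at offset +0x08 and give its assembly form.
bl #-12

+0x08: f4 ff ff 2b ⇒ word 0x2bfffff4 (little)
  opcode bits[31:26]=0xa: bl/J
  imm: (w>>0)&0x3ffffff=0x3fffff4 (s26→-12) → #-12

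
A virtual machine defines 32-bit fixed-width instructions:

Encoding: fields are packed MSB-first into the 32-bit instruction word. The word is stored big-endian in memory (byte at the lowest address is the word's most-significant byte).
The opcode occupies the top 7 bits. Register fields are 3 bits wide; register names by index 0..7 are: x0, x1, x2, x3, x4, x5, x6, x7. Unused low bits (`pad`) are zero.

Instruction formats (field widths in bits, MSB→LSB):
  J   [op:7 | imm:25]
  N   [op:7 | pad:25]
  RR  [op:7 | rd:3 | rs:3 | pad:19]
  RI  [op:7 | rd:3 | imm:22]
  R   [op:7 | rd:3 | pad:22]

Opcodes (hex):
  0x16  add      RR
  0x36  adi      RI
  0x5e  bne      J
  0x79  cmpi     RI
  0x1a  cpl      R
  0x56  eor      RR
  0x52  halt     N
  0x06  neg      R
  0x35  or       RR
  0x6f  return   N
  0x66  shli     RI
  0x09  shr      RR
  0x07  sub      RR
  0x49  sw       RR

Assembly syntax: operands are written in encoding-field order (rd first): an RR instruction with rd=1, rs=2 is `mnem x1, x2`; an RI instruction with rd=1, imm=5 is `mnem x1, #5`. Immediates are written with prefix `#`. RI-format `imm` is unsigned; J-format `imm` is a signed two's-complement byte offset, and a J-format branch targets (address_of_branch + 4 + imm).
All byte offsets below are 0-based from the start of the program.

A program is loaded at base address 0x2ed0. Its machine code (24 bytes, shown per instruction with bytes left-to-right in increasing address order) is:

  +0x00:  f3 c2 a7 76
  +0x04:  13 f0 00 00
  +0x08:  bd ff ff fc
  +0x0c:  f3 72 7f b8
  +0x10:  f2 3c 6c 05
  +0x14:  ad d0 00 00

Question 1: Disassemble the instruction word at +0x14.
@+14  big-endian(ad d0 00 00) = 0xadd00000
  op=0xadd00000>>25=0x56 ⇒ eor (RR)
  rd: (w>>22)&0x7=0x7 → x7
  rs: (w>>19)&0x7=0x2 → x2

eor x7, x2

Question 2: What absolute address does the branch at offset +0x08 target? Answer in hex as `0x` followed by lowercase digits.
0x2ed8

@+08  big-endian(bd ff ff fc) = 0xbdfffffc
  op=0xbdfffffc>>25=0x5e ⇒ bne (J)
  [24:0] imm=33554428 (s25→-4) = #-4
  target = base 0x2ed0 + off 0x08 + 4 + imm -4 = 0x2ed8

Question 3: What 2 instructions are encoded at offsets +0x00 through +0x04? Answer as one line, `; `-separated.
cmpi x7, #173942; shr x7, x6

off 0x00: read f3 c2 a7 76 as big → 0xf3c2a776
  top 7b → 0x79 → cmpi [RI]
  rd: (w>>22)&0x7=0x7 → x7
  imm: (w>>0)&0x3fffff=0x2a776 → #173942
off 0x04: read 13 f0 00 00 as big → 0x13f00000
  top 7b → 0x9 → shr [RR]
  rd: (w>>22)&0x7=0x7 → x7
  rs: (w>>19)&0x7=0x6 → x6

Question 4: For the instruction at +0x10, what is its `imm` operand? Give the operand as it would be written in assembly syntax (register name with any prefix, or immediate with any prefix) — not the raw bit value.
#3959813

@+10  big-endian(f2 3c 6c 05) = 0xf23c6c05
  opcode bits[31:25]=0x79: cmpi/RI
  rd@[24:22]=0x0 ⇒ x0
  imm@[21:0]=0x3c6c05 ⇒ #3959813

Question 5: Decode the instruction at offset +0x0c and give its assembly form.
+0x0c: f3 72 7f b8 ⇒ word 0xf3727fb8 (big)
  top 7b → 0x79 → cmpi [RI]
  [24:22] rd=5 = x5
  [21:0] imm=3309496 = #3309496

cmpi x5, #3309496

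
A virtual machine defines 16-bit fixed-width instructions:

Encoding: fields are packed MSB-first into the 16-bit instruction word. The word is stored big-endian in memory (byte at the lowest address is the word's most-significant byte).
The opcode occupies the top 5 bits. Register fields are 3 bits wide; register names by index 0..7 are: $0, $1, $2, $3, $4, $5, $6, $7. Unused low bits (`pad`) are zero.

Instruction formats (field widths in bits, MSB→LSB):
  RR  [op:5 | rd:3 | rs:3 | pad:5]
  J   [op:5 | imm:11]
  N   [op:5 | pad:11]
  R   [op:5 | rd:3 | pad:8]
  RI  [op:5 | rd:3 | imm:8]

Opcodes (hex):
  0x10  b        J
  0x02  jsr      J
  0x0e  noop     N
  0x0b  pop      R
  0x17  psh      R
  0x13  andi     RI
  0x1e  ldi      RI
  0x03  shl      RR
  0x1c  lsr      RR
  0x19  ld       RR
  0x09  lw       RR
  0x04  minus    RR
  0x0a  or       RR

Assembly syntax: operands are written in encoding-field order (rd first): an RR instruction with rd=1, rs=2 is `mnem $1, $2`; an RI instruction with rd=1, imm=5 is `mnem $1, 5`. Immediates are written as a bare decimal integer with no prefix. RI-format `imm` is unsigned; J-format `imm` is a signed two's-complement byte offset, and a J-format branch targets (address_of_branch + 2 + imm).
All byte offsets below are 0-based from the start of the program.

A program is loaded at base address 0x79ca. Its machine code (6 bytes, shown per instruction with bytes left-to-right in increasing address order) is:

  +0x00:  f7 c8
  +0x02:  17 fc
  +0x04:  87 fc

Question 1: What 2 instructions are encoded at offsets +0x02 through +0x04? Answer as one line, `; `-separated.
+0x02: 17 fc ⇒ word 0x17fc (big)
  top 5b → 0x2 → jsr [J]
  imm: (w>>0)&0x7ff=0x7fc (s11→-4) → -4
+0x04: 87 fc ⇒ word 0x87fc (big)
  top 5b → 0x10 → b [J]
  imm: (w>>0)&0x7ff=0x7fc (s11→-4) → -4

jsr -4; b -4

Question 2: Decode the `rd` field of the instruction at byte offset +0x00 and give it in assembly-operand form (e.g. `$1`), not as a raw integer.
$7

+0x00: f7 c8 ⇒ word 0xf7c8 (big)
  top 5b → 0x1e → ldi [RI]
  rd@[10:8]=0x7 ⇒ $7
  imm@[7:0]=0xc8 ⇒ 200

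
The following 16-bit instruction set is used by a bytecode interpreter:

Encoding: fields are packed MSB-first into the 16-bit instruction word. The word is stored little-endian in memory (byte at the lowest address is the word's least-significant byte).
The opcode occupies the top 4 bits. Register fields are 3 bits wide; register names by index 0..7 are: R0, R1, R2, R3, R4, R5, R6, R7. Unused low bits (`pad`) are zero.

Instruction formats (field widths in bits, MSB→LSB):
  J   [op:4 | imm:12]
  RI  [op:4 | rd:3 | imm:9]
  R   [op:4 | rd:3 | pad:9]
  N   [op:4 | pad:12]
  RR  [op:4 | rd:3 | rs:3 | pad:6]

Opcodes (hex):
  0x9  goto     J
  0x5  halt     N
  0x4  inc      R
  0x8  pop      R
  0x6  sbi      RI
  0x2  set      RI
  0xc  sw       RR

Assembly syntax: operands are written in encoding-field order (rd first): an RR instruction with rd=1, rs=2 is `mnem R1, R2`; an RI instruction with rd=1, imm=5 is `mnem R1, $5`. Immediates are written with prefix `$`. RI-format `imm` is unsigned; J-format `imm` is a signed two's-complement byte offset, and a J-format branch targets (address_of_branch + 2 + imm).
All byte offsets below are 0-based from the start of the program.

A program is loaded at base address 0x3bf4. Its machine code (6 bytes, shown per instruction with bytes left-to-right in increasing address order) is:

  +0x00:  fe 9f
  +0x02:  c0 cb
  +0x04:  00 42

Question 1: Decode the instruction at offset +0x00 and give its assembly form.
goto $-2

[00] fe 9f → 0x9ffe
  top 4b → 0x9 → goto [J]
  [11:0] imm=4094 (s12→-2) = $-2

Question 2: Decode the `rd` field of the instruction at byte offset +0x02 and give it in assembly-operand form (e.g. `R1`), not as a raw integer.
off 0x02: read c0 cb as little → 0xcbc0
  top 4b → 0xc → sw [RR]
  [11:9] rd=5 = R5
  [8:6] rs=7 = R7

R5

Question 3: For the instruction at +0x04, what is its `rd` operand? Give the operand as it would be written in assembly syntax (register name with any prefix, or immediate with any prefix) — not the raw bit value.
R1

[04] 00 42 → 0x4200
  opcode bits[15:12]=0x4: inc/R
  rd@[11:9]=0x1 ⇒ R1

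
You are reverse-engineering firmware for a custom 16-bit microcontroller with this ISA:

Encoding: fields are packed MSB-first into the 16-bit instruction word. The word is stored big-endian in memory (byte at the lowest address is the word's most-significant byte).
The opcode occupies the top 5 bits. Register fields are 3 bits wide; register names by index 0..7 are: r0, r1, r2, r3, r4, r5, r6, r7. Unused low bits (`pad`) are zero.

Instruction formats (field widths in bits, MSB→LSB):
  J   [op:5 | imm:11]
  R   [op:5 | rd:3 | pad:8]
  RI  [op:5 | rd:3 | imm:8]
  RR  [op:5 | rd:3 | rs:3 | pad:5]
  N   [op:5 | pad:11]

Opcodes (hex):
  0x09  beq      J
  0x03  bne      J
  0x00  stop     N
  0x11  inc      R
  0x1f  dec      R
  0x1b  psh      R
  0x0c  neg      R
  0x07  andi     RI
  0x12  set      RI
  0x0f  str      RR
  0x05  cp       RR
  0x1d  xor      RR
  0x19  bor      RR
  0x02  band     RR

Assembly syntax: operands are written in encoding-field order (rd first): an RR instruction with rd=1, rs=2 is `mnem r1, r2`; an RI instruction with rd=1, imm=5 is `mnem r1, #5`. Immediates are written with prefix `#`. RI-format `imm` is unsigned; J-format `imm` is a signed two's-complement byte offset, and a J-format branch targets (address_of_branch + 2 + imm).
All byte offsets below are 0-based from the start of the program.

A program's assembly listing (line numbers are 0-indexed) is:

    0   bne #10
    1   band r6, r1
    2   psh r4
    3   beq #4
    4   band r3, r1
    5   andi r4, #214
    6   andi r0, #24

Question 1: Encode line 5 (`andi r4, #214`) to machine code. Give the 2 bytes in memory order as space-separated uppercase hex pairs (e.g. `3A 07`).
5. andi fields op=0x7:5|rd=4:3|imm=214:8 → word 3cd6h → 3c d6

3C D6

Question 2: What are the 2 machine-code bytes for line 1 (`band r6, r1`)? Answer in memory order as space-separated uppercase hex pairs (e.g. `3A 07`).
1. band fields op=0x2:5|rd=6:3|rs=1:3|pad=0:5 → word 1620h → 16 20

16 20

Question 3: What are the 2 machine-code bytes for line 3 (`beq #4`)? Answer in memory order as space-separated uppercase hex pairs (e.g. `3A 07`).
48 04

L3: beq op=0x9:5|imm=4:11 ⇒ 0x4804 ⇒ big 48 04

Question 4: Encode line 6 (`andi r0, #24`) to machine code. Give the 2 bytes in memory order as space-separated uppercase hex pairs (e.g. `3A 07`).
6. andi fields op=0x7:5|rd=0:3|imm=24:8 → word 3818h → 38 18

38 18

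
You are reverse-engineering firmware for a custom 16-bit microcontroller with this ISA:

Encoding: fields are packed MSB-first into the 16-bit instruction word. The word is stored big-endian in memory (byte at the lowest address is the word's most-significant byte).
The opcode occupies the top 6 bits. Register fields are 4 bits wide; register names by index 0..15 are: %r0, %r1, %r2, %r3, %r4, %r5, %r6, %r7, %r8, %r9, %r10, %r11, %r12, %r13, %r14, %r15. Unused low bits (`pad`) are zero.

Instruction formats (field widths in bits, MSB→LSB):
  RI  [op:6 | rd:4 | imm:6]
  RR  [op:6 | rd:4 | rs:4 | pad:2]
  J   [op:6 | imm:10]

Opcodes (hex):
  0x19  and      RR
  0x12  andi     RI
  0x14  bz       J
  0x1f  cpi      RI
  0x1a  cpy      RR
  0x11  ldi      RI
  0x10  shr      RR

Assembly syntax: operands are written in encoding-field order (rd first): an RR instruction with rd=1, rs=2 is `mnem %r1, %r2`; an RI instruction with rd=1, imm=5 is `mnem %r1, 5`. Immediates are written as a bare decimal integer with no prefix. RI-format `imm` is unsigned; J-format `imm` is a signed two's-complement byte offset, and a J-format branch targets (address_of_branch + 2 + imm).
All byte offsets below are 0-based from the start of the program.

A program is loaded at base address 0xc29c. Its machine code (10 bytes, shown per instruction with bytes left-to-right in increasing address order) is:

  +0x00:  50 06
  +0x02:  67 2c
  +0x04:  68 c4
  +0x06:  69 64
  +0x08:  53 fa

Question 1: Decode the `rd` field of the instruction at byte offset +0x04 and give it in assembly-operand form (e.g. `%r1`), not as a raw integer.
%r3

off 0x04: read 68 c4 as big → 0x68c4
  top 6b → 0x1a → cpy [RR]
  [9:6] rd=3 = %r3
  [5:2] rs=1 = %r1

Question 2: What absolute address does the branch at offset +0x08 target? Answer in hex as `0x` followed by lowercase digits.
@+08  big-endian(53 fa) = 0x53fa
  op=0x53fa>>10=0x14 ⇒ bz (J)
  imm: (w>>0)&0x3ff=0x3fa (s10→-6) → -6
  target = base 0xc29c + off 0x08 + 2 + imm -6 = 0xc2a0

0xc2a0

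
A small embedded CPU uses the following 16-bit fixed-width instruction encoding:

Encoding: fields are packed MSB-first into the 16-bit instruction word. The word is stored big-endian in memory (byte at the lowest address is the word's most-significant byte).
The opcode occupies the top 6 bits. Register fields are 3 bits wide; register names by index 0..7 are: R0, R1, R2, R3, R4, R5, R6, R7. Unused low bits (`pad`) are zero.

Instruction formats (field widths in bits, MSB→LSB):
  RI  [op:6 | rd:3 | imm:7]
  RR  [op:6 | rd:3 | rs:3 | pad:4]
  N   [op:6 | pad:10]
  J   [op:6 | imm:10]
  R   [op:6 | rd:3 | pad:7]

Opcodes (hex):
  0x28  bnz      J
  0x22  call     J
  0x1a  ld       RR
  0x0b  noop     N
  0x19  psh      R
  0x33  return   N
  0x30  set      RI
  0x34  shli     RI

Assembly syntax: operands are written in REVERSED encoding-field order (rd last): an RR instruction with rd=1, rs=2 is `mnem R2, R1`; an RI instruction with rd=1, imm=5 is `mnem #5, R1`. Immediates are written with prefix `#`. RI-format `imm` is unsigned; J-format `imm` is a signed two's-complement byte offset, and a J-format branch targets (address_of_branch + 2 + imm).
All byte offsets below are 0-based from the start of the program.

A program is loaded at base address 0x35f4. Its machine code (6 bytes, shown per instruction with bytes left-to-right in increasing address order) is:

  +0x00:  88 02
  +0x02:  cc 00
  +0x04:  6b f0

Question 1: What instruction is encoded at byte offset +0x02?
[02] cc 00 → 0xcc00
  op=0xcc00>>10=0x33 ⇒ return (N)

return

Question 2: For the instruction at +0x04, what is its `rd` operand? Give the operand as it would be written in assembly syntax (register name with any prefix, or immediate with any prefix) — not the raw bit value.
[04] 6b f0 → 0x6bf0
  op=0x6bf0>>10=0x1a ⇒ ld (RR)
  rd: (w>>7)&0x7=0x7 → R7
  rs: (w>>4)&0x7=0x7 → R7

R7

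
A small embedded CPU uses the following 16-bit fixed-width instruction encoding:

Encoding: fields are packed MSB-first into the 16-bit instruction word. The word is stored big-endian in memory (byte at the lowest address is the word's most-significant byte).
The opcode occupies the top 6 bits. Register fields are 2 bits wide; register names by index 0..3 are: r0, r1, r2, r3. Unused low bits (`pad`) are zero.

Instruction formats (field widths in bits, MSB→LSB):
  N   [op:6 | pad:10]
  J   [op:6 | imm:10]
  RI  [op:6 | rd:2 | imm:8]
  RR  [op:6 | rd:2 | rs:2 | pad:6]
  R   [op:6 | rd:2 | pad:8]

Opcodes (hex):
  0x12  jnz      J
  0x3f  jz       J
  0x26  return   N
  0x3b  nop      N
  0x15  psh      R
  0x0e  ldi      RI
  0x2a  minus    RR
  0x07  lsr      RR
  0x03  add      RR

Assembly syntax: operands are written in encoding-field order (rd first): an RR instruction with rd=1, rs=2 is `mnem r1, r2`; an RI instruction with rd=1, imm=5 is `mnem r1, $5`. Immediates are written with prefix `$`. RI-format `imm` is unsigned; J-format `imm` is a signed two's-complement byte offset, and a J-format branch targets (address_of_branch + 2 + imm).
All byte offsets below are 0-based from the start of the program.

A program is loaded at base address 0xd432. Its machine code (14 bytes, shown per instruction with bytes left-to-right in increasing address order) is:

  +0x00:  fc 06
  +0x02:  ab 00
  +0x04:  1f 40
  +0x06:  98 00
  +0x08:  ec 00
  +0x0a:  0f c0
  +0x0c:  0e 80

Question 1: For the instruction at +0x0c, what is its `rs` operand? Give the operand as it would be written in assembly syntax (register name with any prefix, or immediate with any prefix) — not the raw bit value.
r2

@+0c  big-endian(0e 80) = 0x0e80
  opcode bits[15:10]=0x3: add/RR
  rd@[9:8]=0x2 ⇒ r2
  rs@[7:6]=0x2 ⇒ r2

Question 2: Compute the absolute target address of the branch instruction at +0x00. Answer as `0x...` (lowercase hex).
@+00  big-endian(fc 06) = 0xfc06
  opcode bits[15:10]=0x3f: jz/J
  imm: (w>>0)&0x3ff=0x6 → $6
  target = base 0xd432 + off 0x00 + 2 + imm 6 = 0xd43a

0xd43a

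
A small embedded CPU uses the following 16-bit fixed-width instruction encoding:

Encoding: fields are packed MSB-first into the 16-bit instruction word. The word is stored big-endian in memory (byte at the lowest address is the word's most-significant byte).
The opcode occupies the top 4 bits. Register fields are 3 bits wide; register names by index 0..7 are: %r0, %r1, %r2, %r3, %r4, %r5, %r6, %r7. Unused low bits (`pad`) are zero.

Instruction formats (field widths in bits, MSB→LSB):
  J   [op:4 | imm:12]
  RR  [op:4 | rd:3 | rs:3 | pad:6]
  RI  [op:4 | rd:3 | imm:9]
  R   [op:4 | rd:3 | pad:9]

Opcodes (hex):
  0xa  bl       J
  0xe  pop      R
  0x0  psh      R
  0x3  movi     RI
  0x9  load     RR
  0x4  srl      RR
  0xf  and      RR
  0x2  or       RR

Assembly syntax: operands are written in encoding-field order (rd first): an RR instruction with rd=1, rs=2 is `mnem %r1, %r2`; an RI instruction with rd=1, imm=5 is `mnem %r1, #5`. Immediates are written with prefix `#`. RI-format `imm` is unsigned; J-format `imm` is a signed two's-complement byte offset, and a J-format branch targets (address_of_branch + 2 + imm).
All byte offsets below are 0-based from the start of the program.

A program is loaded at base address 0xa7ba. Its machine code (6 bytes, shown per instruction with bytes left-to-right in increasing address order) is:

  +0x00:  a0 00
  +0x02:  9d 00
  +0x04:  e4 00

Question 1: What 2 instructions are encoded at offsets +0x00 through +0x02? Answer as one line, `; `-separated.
bl #0; load %r6, %r4

[00] a0 00 → 0xa000
  top 4b → 0xa → bl [J]
  [11:0] imm=0 = #0
[02] 9d 00 → 0x9d00
  top 4b → 0x9 → load [RR]
  [11:9] rd=6 = %r6
  [8:6] rs=4 = %r4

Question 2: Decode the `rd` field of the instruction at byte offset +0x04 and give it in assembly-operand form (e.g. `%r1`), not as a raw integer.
@+04  big-endian(e4 00) = 0xe400
  opcode bits[15:12]=0xe: pop/R
  [11:9] rd=2 = %r2

%r2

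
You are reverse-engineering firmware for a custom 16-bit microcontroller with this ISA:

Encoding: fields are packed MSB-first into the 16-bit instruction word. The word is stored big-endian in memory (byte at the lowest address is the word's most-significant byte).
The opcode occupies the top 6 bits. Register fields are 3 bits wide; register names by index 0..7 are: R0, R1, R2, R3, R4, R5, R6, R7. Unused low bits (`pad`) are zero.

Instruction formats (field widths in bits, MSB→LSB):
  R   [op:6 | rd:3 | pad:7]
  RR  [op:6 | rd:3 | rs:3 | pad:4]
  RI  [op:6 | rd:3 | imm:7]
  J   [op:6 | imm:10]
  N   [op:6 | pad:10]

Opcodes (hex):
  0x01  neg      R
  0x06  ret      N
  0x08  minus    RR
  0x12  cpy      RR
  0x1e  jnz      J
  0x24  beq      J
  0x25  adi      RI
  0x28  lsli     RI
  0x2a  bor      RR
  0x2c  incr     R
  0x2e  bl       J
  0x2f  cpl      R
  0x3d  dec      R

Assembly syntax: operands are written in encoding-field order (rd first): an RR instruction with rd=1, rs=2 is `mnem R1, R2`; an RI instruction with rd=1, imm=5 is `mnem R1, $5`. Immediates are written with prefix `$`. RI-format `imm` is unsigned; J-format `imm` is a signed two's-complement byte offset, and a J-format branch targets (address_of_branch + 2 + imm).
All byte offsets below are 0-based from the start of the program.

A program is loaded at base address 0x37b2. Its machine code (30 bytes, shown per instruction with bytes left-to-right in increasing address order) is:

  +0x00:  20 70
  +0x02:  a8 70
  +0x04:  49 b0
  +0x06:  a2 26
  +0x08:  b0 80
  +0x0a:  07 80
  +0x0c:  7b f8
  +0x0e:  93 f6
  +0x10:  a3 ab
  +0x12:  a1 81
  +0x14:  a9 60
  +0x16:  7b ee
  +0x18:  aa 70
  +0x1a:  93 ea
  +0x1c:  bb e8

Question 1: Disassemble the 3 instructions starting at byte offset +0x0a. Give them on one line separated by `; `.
neg R7; jnz $-8; beq $-10

+0x0a: 07 80 ⇒ word 0x0780 (big)
  top 6b → 0x1 → neg [R]
  rd: (w>>7)&0x7=0x7 → R7
+0x0c: 7b f8 ⇒ word 0x7bf8 (big)
  top 6b → 0x1e → jnz [J]
  imm: (w>>0)&0x3ff=0x3f8 (s10→-8) → $-8
+0x0e: 93 f6 ⇒ word 0x93f6 (big)
  top 6b → 0x24 → beq [J]
  imm: (w>>0)&0x3ff=0x3f6 (s10→-10) → $-10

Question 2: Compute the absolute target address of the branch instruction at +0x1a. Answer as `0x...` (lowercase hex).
0x37b8

+0x1a: 93 ea ⇒ word 0x93ea (big)
  opcode bits[15:10]=0x24: beq/J
  [9:0] imm=1002 (s10→-22) = $-22
  target = base 0x37b2 + off 0x1a + 2 + imm -22 = 0x37b8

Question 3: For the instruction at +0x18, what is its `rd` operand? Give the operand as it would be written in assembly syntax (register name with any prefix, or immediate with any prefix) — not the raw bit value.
@+18  big-endian(aa 70) = 0xaa70
  opcode bits[15:10]=0x2a: bor/RR
  [9:7] rd=4 = R4
  [6:4] rs=7 = R7

R4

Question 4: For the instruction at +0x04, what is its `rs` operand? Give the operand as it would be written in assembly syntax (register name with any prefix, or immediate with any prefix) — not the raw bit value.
R3

@+04  big-endian(49 b0) = 0x49b0
  top 6b → 0x12 → cpy [RR]
  rd: (w>>7)&0x7=0x3 → R3
  rs: (w>>4)&0x7=0x3 → R3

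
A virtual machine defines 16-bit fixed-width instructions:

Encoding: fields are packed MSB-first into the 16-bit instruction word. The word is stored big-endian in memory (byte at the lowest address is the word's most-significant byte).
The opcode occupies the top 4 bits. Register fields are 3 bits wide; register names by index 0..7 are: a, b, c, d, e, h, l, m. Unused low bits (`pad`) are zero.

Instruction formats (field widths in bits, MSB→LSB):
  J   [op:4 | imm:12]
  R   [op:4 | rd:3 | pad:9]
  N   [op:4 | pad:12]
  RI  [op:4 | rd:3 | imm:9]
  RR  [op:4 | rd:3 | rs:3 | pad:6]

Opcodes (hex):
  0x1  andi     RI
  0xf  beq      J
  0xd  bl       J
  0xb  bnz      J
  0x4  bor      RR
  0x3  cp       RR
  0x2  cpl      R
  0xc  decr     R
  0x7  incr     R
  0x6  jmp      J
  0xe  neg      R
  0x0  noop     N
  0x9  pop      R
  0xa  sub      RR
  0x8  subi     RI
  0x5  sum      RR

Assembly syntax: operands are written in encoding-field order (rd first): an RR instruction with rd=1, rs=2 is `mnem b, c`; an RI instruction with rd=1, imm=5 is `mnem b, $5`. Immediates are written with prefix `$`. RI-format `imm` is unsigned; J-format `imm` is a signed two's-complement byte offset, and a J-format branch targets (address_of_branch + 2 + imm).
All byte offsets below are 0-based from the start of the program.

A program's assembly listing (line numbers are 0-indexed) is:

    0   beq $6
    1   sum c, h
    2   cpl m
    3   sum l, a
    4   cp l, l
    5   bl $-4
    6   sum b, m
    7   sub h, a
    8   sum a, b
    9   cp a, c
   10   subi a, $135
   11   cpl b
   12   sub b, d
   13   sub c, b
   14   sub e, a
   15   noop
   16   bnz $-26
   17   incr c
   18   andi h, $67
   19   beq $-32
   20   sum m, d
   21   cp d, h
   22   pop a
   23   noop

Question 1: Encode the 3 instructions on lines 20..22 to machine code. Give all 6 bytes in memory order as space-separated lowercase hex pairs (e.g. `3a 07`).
5e c0 37 40 90 00

L20: sum op=0x5:4|rd=7:3|rs=3:3|pad=0:6 ⇒ 0x5ec0 ⇒ big 5e c0
L21: cp op=0x3:4|rd=3:3|rs=5:3|pad=0:6 ⇒ 0x3740 ⇒ big 37 40
L22: pop op=0x9:4|rd=0:3|pad=0:9 ⇒ 0x9000 ⇒ big 90 00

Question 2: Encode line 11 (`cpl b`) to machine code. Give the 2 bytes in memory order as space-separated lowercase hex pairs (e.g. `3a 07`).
22 00

L11: cpl op=0x2:4|rd=1:3|pad=0:9 ⇒ 0x2200 ⇒ big 22 00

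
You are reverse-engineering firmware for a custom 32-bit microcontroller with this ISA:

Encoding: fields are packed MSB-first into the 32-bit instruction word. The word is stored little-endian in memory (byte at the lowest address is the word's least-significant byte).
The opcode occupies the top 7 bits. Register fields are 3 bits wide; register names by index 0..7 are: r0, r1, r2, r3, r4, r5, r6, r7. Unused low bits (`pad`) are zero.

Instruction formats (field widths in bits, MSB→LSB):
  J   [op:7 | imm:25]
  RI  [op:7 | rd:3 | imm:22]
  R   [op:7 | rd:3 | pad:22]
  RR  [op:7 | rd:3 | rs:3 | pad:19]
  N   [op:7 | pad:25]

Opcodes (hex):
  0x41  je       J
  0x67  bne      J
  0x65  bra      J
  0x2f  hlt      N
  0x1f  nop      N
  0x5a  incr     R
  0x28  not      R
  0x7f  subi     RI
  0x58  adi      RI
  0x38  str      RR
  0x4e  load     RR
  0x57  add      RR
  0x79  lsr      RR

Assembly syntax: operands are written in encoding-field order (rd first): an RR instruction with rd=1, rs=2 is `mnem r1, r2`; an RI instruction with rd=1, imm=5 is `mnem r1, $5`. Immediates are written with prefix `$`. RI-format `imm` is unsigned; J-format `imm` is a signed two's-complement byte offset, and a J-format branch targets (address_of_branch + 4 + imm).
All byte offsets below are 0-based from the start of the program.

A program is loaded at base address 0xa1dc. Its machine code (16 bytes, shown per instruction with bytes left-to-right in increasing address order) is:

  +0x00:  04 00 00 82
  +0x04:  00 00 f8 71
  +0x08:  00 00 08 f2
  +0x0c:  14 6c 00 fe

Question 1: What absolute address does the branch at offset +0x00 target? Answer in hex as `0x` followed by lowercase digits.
[00] 04 00 00 82 → 0x82000004
  top 7b → 0x41 → je [J]
  imm@[24:0]=0x4 ⇒ $4
  target = base 0xa1dc + off 0x00 + 4 + imm 4 = 0xa1e4

0xa1e4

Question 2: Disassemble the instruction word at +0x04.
str r7, r7

[04] 00 00 f8 71 → 0x71f80000
  top 7b → 0x38 → str [RR]
  rd: (w>>22)&0x7=0x7 → r7
  rs: (w>>19)&0x7=0x7 → r7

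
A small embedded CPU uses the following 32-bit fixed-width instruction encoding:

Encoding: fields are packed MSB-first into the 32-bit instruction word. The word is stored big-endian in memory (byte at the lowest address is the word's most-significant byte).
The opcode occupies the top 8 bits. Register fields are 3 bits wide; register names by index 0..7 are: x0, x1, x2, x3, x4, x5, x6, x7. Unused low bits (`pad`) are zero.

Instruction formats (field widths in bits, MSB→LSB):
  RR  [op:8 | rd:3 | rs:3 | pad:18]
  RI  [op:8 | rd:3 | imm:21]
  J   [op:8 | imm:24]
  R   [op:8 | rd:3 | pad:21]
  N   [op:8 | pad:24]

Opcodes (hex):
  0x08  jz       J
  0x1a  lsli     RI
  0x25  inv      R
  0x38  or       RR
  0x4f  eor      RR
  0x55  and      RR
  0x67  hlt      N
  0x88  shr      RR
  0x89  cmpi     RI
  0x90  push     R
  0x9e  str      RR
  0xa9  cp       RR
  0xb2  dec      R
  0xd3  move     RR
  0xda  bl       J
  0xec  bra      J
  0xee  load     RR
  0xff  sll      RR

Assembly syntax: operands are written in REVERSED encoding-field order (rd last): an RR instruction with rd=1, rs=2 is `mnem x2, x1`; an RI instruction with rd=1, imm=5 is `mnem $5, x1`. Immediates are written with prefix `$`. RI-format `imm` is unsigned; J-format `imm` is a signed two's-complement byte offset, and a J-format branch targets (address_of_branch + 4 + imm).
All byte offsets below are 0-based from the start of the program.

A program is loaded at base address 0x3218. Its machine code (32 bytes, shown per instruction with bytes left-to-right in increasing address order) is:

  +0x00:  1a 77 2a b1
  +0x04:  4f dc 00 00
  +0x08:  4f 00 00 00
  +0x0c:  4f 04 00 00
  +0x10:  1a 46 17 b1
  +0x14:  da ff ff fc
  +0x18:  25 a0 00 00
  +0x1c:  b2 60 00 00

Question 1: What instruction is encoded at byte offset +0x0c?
@+0c  big-endian(4f 04 00 00) = 0x4f040000
  opcode bits[31:24]=0x4f: eor/RR
  rd@[23:21]=0x0 ⇒ x0
  rs@[20:18]=0x1 ⇒ x1

eor x1, x0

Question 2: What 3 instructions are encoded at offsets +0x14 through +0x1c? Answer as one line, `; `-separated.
+0x14: da ff ff fc ⇒ word 0xdafffffc (big)
  op=0xdafffffc>>24=0xda ⇒ bl (J)
  imm@[23:0]=0xfffffc (s24→-4) ⇒ $-4
+0x18: 25 a0 00 00 ⇒ word 0x25a00000 (big)
  op=0x25a00000>>24=0x25 ⇒ inv (R)
  rd@[23:21]=0x5 ⇒ x5
+0x1c: b2 60 00 00 ⇒ word 0xb2600000 (big)
  op=0xb2600000>>24=0xb2 ⇒ dec (R)
  rd@[23:21]=0x3 ⇒ x3

bl $-4; inv x5; dec x3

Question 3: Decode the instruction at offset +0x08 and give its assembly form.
off 0x08: read 4f 00 00 00 as big → 0x4f000000
  top 8b → 0x4f → eor [RR]
  [23:21] rd=0 = x0
  [20:18] rs=0 = x0

eor x0, x0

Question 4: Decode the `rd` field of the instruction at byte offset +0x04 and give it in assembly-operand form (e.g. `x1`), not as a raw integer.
x6

[04] 4f dc 00 00 → 0x4fdc0000
  top 8b → 0x4f → eor [RR]
  rd@[23:21]=0x6 ⇒ x6
  rs@[20:18]=0x7 ⇒ x7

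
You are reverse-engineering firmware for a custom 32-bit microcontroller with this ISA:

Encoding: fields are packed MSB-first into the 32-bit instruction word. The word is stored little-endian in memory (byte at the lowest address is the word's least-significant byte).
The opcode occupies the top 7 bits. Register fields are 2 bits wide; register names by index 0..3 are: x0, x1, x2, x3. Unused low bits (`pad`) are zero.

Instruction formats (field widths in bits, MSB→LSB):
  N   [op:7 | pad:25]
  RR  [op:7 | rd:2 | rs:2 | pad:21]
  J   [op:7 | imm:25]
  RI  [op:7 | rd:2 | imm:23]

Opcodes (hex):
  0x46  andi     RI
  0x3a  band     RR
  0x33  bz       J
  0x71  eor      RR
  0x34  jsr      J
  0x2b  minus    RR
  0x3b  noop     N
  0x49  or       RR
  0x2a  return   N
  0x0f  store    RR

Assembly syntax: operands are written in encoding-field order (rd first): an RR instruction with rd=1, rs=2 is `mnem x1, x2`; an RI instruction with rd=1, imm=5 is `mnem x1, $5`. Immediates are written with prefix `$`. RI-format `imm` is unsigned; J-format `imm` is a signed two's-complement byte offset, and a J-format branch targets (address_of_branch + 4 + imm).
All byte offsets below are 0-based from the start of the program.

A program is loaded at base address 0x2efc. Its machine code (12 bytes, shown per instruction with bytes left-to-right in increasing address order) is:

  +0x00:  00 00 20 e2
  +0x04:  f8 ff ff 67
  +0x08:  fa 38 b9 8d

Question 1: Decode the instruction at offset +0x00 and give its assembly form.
+0x00: 00 00 20 e2 ⇒ word 0xe2200000 (little)
  opcode bits[31:25]=0x71: eor/RR
  rd: (w>>23)&0x3=0x0 → x0
  rs: (w>>21)&0x3=0x1 → x1

eor x0, x1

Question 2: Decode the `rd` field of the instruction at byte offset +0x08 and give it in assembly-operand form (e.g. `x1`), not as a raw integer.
x3

+0x08: fa 38 b9 8d ⇒ word 0x8db938fa (little)
  top 7b → 0x46 → andi [RI]
  [24:23] rd=3 = x3
  [22:0] imm=3750138 = $3750138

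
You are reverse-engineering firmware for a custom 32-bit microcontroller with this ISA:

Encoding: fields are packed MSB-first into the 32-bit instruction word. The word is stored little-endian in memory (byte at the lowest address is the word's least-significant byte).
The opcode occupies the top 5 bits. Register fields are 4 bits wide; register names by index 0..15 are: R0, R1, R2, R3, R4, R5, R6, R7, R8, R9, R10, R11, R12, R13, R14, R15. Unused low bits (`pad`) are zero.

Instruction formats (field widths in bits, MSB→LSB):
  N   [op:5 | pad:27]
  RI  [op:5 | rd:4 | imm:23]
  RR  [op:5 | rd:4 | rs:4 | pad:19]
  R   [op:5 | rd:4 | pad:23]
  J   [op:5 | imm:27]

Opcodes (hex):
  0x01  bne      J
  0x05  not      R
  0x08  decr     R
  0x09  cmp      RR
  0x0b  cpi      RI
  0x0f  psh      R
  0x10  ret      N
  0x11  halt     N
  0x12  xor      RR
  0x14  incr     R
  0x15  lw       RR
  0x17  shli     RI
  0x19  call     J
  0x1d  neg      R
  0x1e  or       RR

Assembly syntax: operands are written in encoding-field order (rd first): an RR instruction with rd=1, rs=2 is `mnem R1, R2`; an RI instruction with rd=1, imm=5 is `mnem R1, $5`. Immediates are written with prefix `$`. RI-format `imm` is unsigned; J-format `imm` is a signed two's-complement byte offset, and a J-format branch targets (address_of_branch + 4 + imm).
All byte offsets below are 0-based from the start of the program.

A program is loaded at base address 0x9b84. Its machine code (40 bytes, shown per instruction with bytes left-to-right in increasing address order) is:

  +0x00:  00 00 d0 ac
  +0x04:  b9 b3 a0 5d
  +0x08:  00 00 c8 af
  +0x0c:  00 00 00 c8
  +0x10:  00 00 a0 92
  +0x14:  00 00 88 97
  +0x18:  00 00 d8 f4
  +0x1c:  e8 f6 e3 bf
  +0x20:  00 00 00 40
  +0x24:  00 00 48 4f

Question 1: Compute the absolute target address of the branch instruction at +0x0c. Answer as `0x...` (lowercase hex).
0x9b94

off 0x0c: read 00 00 00 c8 as little → 0xc8000000
  top 5b → 0x19 → call [J]
  imm: (w>>0)&0x7ffffff=0x0 → $0
  target = base 0x9b84 + off 0x0c + 4 + imm 0 = 0x9b94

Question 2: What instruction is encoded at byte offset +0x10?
@+10  little-endian(00 00 a0 92) = 0x92a00000
  op=0x92a00000>>27=0x12 ⇒ xor (RR)
  [26:23] rd=5 = R5
  [22:19] rs=4 = R4

xor R5, R4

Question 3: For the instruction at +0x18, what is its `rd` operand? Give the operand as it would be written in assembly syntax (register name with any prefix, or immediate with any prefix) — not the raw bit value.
off 0x18: read 00 00 d8 f4 as little → 0xf4d80000
  top 5b → 0x1e → or [RR]
  rd: (w>>23)&0xf=0x9 → R9
  rs: (w>>19)&0xf=0xb → R11

R9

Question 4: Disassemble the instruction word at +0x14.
xor R15, R1

@+14  little-endian(00 00 88 97) = 0x97880000
  top 5b → 0x12 → xor [RR]
  rd: (w>>23)&0xf=0xf → R15
  rs: (w>>19)&0xf=0x1 → R1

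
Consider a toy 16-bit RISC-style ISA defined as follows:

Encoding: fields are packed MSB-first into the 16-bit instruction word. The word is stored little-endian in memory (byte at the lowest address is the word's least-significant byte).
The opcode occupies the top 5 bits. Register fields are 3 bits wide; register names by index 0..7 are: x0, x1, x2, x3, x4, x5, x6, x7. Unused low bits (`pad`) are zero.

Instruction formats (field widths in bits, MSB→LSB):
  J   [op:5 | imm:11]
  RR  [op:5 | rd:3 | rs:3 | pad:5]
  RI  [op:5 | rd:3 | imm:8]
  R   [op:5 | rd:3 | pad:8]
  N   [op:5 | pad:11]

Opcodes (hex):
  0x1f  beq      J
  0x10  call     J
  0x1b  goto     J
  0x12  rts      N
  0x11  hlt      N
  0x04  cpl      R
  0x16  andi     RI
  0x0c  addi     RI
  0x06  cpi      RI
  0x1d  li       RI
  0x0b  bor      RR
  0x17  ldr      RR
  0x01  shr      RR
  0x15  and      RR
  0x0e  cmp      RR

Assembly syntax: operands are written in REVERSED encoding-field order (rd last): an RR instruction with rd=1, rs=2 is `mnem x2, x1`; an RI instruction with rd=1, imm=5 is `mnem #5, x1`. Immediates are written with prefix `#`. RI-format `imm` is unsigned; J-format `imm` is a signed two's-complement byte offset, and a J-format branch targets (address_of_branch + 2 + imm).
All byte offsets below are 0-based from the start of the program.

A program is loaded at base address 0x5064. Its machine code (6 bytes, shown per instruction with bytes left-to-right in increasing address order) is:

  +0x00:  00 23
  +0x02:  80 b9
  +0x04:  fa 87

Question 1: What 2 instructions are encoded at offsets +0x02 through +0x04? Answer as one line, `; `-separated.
ldr x4, x1; call #-6

[02] 80 b9 → 0xb980
  op=0xb980>>11=0x17 ⇒ ldr (RR)
  [10:8] rd=1 = x1
  [7:5] rs=4 = x4
[04] fa 87 → 0x87fa
  op=0x87fa>>11=0x10 ⇒ call (J)
  [10:0] imm=2042 (s11→-6) = #-6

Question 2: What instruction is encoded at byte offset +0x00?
cpl x3

[00] 00 23 → 0x2300
  top 5b → 0x4 → cpl [R]
  rd@[10:8]=0x3 ⇒ x3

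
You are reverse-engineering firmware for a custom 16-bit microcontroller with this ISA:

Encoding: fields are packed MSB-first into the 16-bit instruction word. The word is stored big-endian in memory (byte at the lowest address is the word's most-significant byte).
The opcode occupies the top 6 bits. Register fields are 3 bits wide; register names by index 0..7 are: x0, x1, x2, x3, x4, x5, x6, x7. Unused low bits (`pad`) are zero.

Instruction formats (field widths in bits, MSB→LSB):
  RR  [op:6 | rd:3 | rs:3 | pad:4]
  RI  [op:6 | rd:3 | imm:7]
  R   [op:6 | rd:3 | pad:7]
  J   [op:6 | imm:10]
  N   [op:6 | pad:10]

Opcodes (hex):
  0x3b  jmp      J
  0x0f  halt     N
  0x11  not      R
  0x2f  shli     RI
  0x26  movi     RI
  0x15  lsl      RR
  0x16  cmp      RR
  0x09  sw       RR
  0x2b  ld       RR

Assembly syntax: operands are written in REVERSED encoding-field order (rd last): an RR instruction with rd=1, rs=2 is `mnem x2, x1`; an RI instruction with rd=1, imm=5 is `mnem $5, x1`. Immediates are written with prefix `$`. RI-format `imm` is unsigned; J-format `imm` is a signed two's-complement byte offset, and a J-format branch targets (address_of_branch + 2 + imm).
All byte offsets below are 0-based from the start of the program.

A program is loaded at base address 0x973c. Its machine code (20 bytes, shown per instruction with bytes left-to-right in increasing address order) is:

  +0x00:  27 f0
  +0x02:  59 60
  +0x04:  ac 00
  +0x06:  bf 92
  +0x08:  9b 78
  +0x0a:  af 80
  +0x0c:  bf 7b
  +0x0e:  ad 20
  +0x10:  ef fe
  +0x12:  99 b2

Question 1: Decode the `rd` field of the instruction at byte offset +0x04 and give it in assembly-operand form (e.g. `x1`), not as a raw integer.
x0

@+04  big-endian(ac 00) = 0xac00
  top 6b → 0x2b → ld [RR]
  rd: (w>>7)&0x7=0x0 → x0
  rs: (w>>4)&0x7=0x0 → x0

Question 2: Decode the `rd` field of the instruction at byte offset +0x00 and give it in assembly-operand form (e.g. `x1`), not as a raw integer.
x7

+0x00: 27 f0 ⇒ word 0x27f0 (big)
  opcode bits[15:10]=0x9: sw/RR
  rd: (w>>7)&0x7=0x7 → x7
  rs: (w>>4)&0x7=0x7 → x7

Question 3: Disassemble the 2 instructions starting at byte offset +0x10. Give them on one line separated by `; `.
jmp $-2; movi $50, x3

+0x10: ef fe ⇒ word 0xeffe (big)
  top 6b → 0x3b → jmp [J]
  imm@[9:0]=0x3fe (s10→-2) ⇒ $-2
+0x12: 99 b2 ⇒ word 0x99b2 (big)
  top 6b → 0x26 → movi [RI]
  rd@[9:7]=0x3 ⇒ x3
  imm@[6:0]=0x32 ⇒ $50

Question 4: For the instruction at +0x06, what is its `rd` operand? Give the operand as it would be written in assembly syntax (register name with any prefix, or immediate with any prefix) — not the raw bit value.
x7

[06] bf 92 → 0xbf92
  op=0xbf92>>10=0x2f ⇒ shli (RI)
  [9:7] rd=7 = x7
  [6:0] imm=18 = $18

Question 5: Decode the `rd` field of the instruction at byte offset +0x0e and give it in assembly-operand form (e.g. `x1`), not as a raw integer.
x2

@+0e  big-endian(ad 20) = 0xad20
  top 6b → 0x2b → ld [RR]
  [9:7] rd=2 = x2
  [6:4] rs=2 = x2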